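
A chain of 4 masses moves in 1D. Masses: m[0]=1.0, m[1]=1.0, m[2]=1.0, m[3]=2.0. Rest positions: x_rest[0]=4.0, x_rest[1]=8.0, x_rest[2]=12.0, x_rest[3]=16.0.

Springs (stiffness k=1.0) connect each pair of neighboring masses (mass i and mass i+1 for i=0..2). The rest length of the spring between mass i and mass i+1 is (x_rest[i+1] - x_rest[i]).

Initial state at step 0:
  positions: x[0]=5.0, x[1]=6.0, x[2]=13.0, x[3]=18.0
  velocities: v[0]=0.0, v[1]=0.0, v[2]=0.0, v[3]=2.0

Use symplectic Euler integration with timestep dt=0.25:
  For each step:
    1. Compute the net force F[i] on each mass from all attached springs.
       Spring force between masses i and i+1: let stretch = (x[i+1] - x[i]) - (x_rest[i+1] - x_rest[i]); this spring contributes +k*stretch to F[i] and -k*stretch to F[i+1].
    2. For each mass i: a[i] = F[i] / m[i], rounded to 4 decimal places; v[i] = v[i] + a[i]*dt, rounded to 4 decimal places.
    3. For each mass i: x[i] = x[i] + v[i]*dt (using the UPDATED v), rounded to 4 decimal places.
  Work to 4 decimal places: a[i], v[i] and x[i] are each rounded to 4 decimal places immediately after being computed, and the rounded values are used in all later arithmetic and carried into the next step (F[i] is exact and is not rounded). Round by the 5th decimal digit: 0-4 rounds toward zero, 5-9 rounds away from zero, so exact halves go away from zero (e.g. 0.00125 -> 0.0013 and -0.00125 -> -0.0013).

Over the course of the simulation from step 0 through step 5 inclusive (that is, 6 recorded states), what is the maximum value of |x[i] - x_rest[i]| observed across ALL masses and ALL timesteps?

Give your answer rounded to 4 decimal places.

Step 0: x=[5.0000 6.0000 13.0000 18.0000] v=[0.0000 0.0000 0.0000 2.0000]
Step 1: x=[4.8125 6.3750 12.8750 18.4688] v=[-0.7500 1.5000 -0.5000 1.8750]
Step 2: x=[4.4727 7.0586 12.6934 18.8878] v=[-1.3594 2.7344 -0.7266 1.6758]
Step 3: x=[4.0445 7.9328 12.5467 19.2382] v=[-1.7129 3.4966 -0.5867 1.4015]
Step 4: x=[3.6093 8.8523 12.5299 19.5045] v=[-1.7408 3.6780 -0.0673 1.0651]
Step 5: x=[3.2518 9.6740 12.7192 19.6778] v=[-1.4301 3.2867 0.7570 0.6933]
Max displacement = 3.6778

Answer: 3.6778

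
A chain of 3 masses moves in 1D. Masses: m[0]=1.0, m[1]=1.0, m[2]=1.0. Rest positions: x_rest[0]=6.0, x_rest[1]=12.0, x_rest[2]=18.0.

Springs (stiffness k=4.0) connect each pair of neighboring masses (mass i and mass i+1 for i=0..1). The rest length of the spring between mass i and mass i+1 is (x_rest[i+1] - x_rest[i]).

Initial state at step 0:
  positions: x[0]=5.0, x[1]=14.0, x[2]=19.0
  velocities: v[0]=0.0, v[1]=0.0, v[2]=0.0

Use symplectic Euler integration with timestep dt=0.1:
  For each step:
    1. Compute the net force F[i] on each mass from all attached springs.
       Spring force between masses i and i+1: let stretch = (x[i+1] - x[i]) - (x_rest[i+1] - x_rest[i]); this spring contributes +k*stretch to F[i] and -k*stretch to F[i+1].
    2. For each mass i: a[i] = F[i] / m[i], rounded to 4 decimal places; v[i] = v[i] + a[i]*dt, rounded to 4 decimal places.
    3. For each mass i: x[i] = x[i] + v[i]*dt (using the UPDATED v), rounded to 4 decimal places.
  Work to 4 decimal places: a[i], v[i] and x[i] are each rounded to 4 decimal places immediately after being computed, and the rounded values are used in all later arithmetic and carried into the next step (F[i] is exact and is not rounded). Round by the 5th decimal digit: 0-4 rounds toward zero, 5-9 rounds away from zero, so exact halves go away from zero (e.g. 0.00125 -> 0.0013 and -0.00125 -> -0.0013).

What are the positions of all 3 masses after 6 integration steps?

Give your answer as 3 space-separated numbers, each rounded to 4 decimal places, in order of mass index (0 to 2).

Step 0: x=[5.0000 14.0000 19.0000] v=[0.0000 0.0000 0.0000]
Step 1: x=[5.1200 13.8400 19.0400] v=[1.2000 -1.6000 0.4000]
Step 2: x=[5.3488 13.5392 19.1120] v=[2.2880 -3.0080 0.7200]
Step 3: x=[5.6652 13.1337 19.2011] v=[3.1642 -4.0550 0.8909]
Step 4: x=[6.0404 12.6722 19.2875] v=[3.7516 -4.6154 0.8639]
Step 5: x=[6.4408 12.2100 19.3493] v=[4.0043 -4.6220 0.6178]
Step 6: x=[6.8320 11.8026 19.3655] v=[3.9120 -4.0740 0.1621]

Answer: 6.8320 11.8026 19.3655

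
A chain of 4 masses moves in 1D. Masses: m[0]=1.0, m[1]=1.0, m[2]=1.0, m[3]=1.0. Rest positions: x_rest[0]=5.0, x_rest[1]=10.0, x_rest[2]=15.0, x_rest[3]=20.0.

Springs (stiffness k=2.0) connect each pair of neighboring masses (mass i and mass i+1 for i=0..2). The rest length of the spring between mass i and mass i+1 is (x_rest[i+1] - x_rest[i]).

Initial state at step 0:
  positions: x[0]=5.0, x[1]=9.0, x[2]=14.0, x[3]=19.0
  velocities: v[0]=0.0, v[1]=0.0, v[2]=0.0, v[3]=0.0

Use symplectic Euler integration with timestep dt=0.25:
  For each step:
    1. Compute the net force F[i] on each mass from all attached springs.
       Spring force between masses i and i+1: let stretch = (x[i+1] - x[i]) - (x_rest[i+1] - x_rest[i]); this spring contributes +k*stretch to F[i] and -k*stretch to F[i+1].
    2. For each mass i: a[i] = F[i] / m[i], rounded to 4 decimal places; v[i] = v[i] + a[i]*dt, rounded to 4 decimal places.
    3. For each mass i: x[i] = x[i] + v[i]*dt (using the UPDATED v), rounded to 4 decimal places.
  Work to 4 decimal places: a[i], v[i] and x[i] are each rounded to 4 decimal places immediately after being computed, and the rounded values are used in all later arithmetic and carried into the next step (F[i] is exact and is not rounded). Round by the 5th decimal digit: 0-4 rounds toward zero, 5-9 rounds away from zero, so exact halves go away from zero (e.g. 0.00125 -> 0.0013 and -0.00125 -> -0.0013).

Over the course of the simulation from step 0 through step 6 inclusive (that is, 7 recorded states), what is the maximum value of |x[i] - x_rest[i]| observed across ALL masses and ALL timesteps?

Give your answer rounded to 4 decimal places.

Answer: 1.1176

Derivation:
Step 0: x=[5.0000 9.0000 14.0000 19.0000] v=[0.0000 0.0000 0.0000 0.0000]
Step 1: x=[4.8750 9.1250 14.0000 19.0000] v=[-0.5000 0.5000 0.0000 0.0000]
Step 2: x=[4.6563 9.3281 14.0156 19.0000] v=[-0.8750 0.8125 0.0625 0.0000]
Step 3: x=[4.3965 9.5332 14.0684 19.0020] v=[-1.0391 0.8204 0.2110 0.0078]
Step 4: x=[4.1538 9.6631 14.1710 19.0123] v=[-0.9708 0.5197 0.4102 0.0410]
Step 5: x=[3.9748 9.6679 14.3152 19.0424] v=[-0.7162 0.0190 0.5769 0.1204]
Step 6: x=[3.8824 9.5419 14.4694 19.1066] v=[-0.3697 -0.5039 0.6169 0.2568]
Max displacement = 1.1176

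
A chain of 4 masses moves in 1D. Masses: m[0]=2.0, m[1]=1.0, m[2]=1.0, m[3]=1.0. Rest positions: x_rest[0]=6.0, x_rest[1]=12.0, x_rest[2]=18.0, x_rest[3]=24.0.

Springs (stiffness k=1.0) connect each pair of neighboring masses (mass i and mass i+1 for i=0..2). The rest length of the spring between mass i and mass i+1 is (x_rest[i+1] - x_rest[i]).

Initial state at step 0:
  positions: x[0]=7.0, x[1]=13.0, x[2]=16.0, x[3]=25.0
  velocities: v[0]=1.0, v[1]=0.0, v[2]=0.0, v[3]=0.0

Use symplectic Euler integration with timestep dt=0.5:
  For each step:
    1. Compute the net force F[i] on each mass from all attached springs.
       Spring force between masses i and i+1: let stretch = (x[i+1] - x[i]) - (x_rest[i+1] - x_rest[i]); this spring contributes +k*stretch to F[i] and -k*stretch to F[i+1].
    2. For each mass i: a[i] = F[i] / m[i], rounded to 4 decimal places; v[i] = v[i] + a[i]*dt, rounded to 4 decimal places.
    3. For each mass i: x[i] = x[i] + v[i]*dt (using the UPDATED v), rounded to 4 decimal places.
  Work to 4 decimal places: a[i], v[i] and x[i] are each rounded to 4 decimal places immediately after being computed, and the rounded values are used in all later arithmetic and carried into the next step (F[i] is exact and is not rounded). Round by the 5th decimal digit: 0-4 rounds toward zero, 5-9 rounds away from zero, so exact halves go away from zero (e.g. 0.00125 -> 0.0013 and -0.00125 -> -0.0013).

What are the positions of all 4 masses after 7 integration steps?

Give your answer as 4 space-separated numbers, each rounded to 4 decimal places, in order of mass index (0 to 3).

Step 0: x=[7.0000 13.0000 16.0000 25.0000] v=[1.0000 0.0000 0.0000 0.0000]
Step 1: x=[7.5000 12.2500 17.5000 24.2500] v=[1.0000 -1.5000 3.0000 -1.5000]
Step 2: x=[7.8438 11.6250 19.3750 23.3125] v=[0.6875 -1.2500 3.7500 -1.8750]
Step 3: x=[7.9102 11.9922 20.2969 22.8906] v=[0.1328 0.7344 1.8438 -0.8438]
Step 4: x=[7.7369 13.4151 19.7911 23.3203] v=[-0.3467 2.8458 -1.0117 0.8594]
Step 5: x=[7.5233 15.0125 18.5736 24.3677] v=[-0.4272 3.1947 -2.4351 2.0948]
Step 6: x=[7.4959 15.6279 17.9143 25.4666] v=[-0.0549 1.2307 -1.3186 2.1978]
Step 7: x=[7.7350 14.7819 18.5715 26.1775] v=[0.4781 -1.6921 1.3144 1.4217]

Answer: 7.7350 14.7819 18.5715 26.1775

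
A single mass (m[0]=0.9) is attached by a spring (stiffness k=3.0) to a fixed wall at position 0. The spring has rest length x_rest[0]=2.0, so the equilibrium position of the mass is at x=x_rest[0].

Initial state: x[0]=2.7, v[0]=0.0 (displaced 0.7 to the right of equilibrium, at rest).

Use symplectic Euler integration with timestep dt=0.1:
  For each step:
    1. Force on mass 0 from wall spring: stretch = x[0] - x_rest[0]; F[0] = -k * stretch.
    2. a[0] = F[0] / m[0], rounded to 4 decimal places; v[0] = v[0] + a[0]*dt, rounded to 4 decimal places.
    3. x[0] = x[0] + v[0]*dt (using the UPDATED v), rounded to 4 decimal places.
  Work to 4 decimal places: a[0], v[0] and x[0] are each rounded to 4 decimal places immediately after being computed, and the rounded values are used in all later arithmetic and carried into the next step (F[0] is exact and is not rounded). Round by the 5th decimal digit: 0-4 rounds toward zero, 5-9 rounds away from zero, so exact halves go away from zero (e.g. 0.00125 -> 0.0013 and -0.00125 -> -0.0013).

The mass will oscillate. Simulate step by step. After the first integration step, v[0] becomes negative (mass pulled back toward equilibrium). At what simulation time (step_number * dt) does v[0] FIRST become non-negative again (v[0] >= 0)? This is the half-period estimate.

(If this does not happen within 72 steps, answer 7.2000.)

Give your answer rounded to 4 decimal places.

Answer: 1.8000

Derivation:
Step 0: x=[2.7000] v=[0.0000]
Step 1: x=[2.6767] v=[-0.2333]
Step 2: x=[2.6308] v=[-0.4589]
Step 3: x=[2.5639] v=[-0.6692]
Step 4: x=[2.4782] v=[-0.8572]
Step 5: x=[2.3765] v=[-1.0166]
Step 6: x=[2.2623] v=[-1.1421]
Step 7: x=[2.1394] v=[-1.2295]
Step 8: x=[2.0118] v=[-1.2760]
Step 9: x=[1.8838] v=[-1.2799]
Step 10: x=[1.7597] v=[-1.2412]
Step 11: x=[1.6436] v=[-1.1611]
Step 12: x=[1.5394] v=[-1.0423]
Step 13: x=[1.4505] v=[-0.8888]
Step 14: x=[1.3799] v=[-0.7056]
Step 15: x=[1.3300] v=[-0.4989]
Step 16: x=[1.3024] v=[-0.2756]
Step 17: x=[1.2981] v=[-0.0431]
Step 18: x=[1.3172] v=[0.1909]
First v>=0 after going negative at step 18, time=1.8000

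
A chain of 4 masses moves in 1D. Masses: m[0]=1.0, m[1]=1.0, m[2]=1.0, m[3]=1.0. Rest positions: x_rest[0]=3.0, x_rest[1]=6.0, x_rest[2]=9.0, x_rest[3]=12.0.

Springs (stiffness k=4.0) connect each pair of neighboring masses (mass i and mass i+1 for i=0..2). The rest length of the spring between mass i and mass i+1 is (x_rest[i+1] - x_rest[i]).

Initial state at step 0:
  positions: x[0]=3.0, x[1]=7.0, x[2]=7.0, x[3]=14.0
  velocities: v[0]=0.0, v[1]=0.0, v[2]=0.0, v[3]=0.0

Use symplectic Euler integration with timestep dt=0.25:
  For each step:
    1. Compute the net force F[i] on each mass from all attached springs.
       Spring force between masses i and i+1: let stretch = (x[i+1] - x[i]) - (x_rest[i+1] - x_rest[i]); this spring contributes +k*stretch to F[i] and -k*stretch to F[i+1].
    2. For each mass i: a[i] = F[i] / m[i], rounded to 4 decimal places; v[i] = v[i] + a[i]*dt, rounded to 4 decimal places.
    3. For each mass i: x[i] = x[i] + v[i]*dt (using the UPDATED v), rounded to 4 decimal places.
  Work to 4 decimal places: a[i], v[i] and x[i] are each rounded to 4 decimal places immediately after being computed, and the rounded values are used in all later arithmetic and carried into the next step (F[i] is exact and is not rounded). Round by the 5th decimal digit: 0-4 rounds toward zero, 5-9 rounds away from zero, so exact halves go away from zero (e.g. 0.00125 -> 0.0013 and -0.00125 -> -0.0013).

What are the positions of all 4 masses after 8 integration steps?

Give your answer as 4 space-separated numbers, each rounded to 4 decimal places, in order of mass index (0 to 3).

Answer: 4.6027 5.0309 8.8813 12.4854

Derivation:
Step 0: x=[3.0000 7.0000 7.0000 14.0000] v=[0.0000 0.0000 0.0000 0.0000]
Step 1: x=[3.2500 6.0000 8.7500 13.0000] v=[1.0000 -4.0000 7.0000 -4.0000]
Step 2: x=[3.4375 5.0000 10.8750 11.6875] v=[0.7500 -4.0000 8.5000 -5.2500]
Step 3: x=[3.2656 5.0781 11.7344 10.9219] v=[-0.6875 0.3125 3.4375 -3.0625]
Step 4: x=[2.7969 6.3672 10.7266 11.1094] v=[-1.8750 5.1563 -4.0313 0.7500]
Step 5: x=[2.4707 7.8536 8.7246 11.9512] v=[-1.3047 5.9454 -8.0079 3.3672]
Step 6: x=[2.7403 8.2120 7.3115 12.7364] v=[1.0782 1.4335 -5.6523 3.1406]
Step 7: x=[3.6278 6.9773 7.4798 12.9153] v=[3.5499 -4.9387 0.6731 0.7157]
Step 8: x=[4.6027 5.0309 8.8813 12.4854] v=[3.8994 -7.7857 5.6061 -1.7198]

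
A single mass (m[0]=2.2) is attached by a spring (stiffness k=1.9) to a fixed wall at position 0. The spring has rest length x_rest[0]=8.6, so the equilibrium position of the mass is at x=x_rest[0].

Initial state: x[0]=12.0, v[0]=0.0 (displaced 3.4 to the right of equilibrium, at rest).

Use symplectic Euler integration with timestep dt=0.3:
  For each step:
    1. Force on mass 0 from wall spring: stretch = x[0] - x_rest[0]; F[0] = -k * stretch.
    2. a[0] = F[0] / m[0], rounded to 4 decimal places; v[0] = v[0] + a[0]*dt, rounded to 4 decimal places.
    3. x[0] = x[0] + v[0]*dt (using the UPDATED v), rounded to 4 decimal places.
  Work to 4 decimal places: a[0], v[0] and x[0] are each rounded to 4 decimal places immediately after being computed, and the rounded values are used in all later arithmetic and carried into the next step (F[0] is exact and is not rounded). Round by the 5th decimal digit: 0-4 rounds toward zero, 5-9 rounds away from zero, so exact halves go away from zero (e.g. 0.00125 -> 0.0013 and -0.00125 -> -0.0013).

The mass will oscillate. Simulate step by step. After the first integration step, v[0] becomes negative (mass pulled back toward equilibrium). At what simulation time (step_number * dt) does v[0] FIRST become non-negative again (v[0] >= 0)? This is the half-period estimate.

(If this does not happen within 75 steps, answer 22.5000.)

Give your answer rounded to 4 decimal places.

Step 0: x=[12.0000] v=[0.0000]
Step 1: x=[11.7357] v=[-0.8809]
Step 2: x=[11.2277] v=[-1.6933]
Step 3: x=[10.5155] v=[-2.3741]
Step 4: x=[9.6544] v=[-2.8704]
Step 5: x=[8.7113] v=[-3.1436]
Step 6: x=[7.7596] v=[-3.1724]
Step 7: x=[6.8732] v=[-2.9547]
Step 8: x=[6.1210] v=[-2.5073]
Step 9: x=[5.5615] v=[-1.8650]
Step 10: x=[5.2382] v=[-1.0777]
Step 11: x=[5.1762] v=[-0.2067]
Step 12: x=[5.3803] v=[0.6804]
First v>=0 after going negative at step 12, time=3.6000

Answer: 3.6000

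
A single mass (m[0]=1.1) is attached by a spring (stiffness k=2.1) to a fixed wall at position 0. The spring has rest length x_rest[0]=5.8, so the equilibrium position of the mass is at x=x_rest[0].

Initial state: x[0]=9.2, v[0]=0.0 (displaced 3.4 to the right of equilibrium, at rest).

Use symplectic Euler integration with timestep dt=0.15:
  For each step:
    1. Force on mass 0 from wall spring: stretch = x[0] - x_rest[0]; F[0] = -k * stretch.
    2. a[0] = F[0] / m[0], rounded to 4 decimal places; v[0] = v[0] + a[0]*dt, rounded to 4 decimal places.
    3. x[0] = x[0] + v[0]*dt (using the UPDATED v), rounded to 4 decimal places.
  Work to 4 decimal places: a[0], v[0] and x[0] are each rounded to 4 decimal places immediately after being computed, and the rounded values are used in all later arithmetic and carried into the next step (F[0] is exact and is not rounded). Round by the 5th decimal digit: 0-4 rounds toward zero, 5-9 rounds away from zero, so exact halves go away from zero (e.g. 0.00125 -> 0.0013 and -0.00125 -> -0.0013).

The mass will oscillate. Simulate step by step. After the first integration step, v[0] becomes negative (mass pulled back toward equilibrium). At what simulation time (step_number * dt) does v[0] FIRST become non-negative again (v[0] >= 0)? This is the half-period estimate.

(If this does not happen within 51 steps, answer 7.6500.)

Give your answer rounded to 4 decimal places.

Step 0: x=[9.2000] v=[0.0000]
Step 1: x=[9.0540] v=[-0.9736]
Step 2: x=[8.7682] v=[-1.9054]
Step 3: x=[8.3549] v=[-2.7554]
Step 4: x=[7.8319] v=[-3.4870]
Step 5: x=[7.2216] v=[-4.0689]
Step 6: x=[6.5502] v=[-4.4760]
Step 7: x=[5.8466] v=[-4.6908]
Step 8: x=[5.1410] v=[-4.7042]
Step 9: x=[4.4637] v=[-4.5155]
Step 10: x=[3.8438] v=[-4.1328]
Step 11: x=[3.3079] v=[-3.5726]
Step 12: x=[2.8791] v=[-2.8590]
Step 13: x=[2.5757] v=[-2.0226]
Step 14: x=[2.4108] v=[-1.0993]
Step 15: x=[2.3915] v=[-0.1288]
Step 16: x=[2.5186] v=[0.8473]
First v>=0 after going negative at step 16, time=2.4000

Answer: 2.4000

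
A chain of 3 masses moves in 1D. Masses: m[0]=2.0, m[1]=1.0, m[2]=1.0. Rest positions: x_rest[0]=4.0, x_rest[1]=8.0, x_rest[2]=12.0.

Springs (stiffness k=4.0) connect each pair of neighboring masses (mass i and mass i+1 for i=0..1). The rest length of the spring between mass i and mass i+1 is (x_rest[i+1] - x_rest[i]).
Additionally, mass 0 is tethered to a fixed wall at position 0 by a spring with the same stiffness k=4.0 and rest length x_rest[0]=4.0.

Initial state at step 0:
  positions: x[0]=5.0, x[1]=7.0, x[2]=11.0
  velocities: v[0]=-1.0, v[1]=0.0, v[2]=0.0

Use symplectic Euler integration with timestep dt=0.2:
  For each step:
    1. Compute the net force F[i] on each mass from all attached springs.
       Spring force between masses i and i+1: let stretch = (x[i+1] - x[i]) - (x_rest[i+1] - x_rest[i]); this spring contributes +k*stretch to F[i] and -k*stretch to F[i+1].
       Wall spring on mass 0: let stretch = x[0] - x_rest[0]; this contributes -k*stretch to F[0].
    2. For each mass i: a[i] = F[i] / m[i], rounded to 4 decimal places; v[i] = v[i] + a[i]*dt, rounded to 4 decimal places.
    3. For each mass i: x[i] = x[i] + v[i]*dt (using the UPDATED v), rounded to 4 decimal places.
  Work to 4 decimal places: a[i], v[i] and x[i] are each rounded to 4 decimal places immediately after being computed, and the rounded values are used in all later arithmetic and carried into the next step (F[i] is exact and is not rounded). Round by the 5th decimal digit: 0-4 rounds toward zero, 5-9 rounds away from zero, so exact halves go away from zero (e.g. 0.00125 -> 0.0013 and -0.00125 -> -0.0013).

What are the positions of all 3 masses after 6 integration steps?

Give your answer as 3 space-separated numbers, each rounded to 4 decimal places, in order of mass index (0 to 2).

Answer: 2.5478 7.5629 12.4236

Derivation:
Step 0: x=[5.0000 7.0000 11.0000] v=[-1.0000 0.0000 0.0000]
Step 1: x=[4.5600 7.3200 11.0000] v=[-2.2000 1.6000 0.0000]
Step 2: x=[3.9760 7.7872 11.0512] v=[-2.9200 2.3360 0.2560]
Step 3: x=[3.3788 8.1668 11.2202] v=[-2.9859 1.8982 0.8448]
Step 4: x=[2.8944 8.2689 11.5406] v=[-2.4222 0.5105 1.6021]
Step 5: x=[2.6084 8.0346 11.9775] v=[-1.4302 -1.1717 2.1847]
Step 6: x=[2.5478 7.5629 12.4236] v=[-0.3031 -2.3583 2.2304]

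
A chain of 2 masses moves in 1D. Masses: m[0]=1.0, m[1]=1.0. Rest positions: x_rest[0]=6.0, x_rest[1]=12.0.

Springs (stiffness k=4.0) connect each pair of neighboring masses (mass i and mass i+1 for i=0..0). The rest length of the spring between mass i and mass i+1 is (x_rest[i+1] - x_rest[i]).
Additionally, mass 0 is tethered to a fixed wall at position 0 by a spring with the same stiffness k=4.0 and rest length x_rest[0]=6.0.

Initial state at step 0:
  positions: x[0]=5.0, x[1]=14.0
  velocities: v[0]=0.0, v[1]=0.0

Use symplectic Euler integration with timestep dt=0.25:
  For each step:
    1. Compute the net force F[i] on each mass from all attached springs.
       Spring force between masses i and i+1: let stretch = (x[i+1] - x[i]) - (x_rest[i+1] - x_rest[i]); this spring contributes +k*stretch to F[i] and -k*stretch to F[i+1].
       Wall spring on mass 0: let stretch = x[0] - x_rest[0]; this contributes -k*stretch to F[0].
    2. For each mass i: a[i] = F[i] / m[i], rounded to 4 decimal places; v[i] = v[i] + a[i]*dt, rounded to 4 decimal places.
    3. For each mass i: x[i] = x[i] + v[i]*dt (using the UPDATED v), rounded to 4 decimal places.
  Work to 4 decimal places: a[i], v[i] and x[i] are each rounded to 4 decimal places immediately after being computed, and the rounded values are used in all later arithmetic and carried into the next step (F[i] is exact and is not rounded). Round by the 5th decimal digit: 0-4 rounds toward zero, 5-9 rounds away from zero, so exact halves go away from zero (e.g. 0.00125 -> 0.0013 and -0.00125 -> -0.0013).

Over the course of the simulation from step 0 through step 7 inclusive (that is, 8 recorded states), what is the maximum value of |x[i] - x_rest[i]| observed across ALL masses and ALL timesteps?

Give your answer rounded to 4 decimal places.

Answer: 2.1972

Derivation:
Step 0: x=[5.0000 14.0000] v=[0.0000 0.0000]
Step 1: x=[6.0000 13.2500] v=[4.0000 -3.0000]
Step 2: x=[7.3125 12.1875] v=[5.2500 -4.2500]
Step 3: x=[8.0156 11.4063] v=[2.8125 -3.1250]
Step 4: x=[7.5625 11.2774] v=[-1.8124 -0.5157]
Step 5: x=[6.1475 11.7198] v=[-5.6600 1.7694]
Step 6: x=[4.5887 12.2691] v=[-6.2352 2.1971]
Step 7: x=[3.8028 12.3983] v=[-3.1435 0.5167]
Max displacement = 2.1972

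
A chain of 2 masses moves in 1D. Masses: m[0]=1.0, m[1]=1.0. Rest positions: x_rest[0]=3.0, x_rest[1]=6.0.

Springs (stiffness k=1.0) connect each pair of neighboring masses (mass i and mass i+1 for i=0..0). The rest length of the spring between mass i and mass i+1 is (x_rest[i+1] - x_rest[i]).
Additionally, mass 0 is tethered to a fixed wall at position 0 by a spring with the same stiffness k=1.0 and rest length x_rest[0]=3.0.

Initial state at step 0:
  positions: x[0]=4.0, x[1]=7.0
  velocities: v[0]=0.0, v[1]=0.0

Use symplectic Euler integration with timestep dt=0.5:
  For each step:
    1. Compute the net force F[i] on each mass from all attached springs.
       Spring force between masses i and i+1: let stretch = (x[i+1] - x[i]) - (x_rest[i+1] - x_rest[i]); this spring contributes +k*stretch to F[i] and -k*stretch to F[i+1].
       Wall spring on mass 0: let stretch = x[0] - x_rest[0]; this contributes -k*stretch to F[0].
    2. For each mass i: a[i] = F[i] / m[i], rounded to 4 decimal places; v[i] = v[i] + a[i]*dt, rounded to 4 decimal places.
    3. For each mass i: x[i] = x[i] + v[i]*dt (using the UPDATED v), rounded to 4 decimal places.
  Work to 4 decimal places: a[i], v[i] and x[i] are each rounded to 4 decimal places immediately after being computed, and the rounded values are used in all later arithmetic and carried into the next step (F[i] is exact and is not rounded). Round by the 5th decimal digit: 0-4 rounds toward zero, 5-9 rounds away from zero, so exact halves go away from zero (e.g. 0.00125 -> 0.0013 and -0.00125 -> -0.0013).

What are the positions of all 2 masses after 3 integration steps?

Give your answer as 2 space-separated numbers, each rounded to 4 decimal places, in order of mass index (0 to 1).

Answer: 3.0469 6.7344

Derivation:
Step 0: x=[4.0000 7.0000] v=[0.0000 0.0000]
Step 1: x=[3.7500 7.0000] v=[-0.5000 0.0000]
Step 2: x=[3.3750 6.9375] v=[-0.7500 -0.1250]
Step 3: x=[3.0469 6.7344] v=[-0.6563 -0.4063]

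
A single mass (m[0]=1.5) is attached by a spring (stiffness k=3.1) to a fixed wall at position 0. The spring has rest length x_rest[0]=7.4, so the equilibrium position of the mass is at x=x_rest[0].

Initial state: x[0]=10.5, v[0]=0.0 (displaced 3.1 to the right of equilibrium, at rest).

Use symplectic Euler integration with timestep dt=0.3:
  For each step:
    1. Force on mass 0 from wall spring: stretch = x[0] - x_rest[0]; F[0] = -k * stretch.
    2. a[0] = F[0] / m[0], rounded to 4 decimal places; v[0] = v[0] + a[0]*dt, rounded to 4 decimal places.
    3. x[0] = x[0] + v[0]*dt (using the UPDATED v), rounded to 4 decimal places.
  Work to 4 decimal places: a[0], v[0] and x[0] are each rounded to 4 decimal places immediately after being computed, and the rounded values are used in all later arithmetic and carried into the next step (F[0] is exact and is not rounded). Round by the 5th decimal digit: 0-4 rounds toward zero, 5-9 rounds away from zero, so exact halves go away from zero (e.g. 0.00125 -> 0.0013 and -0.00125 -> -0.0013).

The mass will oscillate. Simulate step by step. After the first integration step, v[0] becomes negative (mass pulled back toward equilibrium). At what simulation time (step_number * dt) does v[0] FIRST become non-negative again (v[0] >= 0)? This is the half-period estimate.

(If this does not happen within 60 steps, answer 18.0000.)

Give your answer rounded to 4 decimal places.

Step 0: x=[10.5000] v=[0.0000]
Step 1: x=[9.9234] v=[-1.9220]
Step 2: x=[8.8775] v=[-3.4865]
Step 3: x=[7.5567] v=[-4.4026]
Step 4: x=[6.2068] v=[-4.4997]
Step 5: x=[5.0788] v=[-3.7599]
Step 6: x=[4.3826] v=[-2.3208]
Step 7: x=[4.2476] v=[-0.4500]
Step 8: x=[4.6990] v=[1.5045]
First v>=0 after going negative at step 8, time=2.4000

Answer: 2.4000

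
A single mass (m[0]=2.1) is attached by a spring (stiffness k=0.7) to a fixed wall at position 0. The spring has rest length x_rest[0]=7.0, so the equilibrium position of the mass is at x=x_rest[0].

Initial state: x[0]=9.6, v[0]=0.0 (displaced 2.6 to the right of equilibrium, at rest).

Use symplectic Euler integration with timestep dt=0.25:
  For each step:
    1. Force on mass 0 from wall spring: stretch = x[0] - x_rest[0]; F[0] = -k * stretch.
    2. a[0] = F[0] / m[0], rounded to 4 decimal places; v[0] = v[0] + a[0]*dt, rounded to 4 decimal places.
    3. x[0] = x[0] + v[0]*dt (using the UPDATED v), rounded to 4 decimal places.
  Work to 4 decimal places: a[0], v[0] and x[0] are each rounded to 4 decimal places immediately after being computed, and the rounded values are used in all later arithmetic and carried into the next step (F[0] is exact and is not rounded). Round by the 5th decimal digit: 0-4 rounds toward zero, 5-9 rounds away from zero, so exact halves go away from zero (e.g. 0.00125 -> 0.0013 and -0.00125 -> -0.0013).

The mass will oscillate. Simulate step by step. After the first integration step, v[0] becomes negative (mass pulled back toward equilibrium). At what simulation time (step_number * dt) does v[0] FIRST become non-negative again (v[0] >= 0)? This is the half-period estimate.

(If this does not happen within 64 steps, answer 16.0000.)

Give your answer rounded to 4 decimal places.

Answer: 5.5000

Derivation:
Step 0: x=[9.6000] v=[0.0000]
Step 1: x=[9.5458] v=[-0.2167]
Step 2: x=[9.4386] v=[-0.4289]
Step 3: x=[9.2806] v=[-0.6321]
Step 4: x=[9.0751] v=[-0.8222]
Step 5: x=[8.8263] v=[-0.9951]
Step 6: x=[8.5395] v=[-1.1473]
Step 7: x=[8.2206] v=[-1.2756]
Step 8: x=[7.8763] v=[-1.3773]
Step 9: x=[7.5137] v=[-1.4503]
Step 10: x=[7.1404] v=[-1.4931]
Step 11: x=[6.7642] v=[-1.5048]
Step 12: x=[6.3929] v=[-1.4852]
Step 13: x=[6.0343] v=[-1.4346]
Step 14: x=[5.6958] v=[-1.3541]
Step 15: x=[5.3845] v=[-1.2454]
Step 16: x=[5.1068] v=[-1.1108]
Step 17: x=[4.8686] v=[-0.9530]
Step 18: x=[4.6748] v=[-0.7754]
Step 19: x=[4.5294] v=[-0.5816]
Step 20: x=[4.4355] v=[-0.3757]
Step 21: x=[4.3950] v=[-0.1620]
Step 22: x=[4.4088] v=[0.0551]
First v>=0 after going negative at step 22, time=5.5000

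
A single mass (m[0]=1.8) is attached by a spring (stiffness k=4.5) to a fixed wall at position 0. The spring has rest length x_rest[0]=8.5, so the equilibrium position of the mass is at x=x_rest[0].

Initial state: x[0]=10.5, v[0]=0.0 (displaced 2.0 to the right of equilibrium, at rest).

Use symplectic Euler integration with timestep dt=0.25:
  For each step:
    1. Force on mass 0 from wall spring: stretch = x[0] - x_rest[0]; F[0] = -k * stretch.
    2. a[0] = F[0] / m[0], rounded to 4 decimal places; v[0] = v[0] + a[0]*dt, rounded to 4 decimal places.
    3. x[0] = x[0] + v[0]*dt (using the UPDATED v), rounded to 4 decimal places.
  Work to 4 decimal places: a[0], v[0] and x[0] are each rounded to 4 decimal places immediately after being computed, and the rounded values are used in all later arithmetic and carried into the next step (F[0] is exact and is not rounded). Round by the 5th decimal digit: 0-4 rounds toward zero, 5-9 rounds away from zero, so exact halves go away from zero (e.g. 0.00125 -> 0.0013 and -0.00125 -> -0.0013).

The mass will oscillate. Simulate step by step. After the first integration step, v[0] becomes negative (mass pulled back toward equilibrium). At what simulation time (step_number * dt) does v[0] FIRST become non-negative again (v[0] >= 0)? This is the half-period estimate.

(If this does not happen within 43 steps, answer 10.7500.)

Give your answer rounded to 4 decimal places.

Step 0: x=[10.5000] v=[0.0000]
Step 1: x=[10.1875] v=[-1.2500]
Step 2: x=[9.6113] v=[-2.3047]
Step 3: x=[8.8615] v=[-2.9993]
Step 4: x=[8.0552] v=[-3.2253]
Step 5: x=[7.3184] v=[-2.9473]
Step 6: x=[6.7662] v=[-2.2088]
Step 7: x=[6.4849] v=[-1.1252]
Step 8: x=[6.5185] v=[0.1343]
First v>=0 after going negative at step 8, time=2.0000

Answer: 2.0000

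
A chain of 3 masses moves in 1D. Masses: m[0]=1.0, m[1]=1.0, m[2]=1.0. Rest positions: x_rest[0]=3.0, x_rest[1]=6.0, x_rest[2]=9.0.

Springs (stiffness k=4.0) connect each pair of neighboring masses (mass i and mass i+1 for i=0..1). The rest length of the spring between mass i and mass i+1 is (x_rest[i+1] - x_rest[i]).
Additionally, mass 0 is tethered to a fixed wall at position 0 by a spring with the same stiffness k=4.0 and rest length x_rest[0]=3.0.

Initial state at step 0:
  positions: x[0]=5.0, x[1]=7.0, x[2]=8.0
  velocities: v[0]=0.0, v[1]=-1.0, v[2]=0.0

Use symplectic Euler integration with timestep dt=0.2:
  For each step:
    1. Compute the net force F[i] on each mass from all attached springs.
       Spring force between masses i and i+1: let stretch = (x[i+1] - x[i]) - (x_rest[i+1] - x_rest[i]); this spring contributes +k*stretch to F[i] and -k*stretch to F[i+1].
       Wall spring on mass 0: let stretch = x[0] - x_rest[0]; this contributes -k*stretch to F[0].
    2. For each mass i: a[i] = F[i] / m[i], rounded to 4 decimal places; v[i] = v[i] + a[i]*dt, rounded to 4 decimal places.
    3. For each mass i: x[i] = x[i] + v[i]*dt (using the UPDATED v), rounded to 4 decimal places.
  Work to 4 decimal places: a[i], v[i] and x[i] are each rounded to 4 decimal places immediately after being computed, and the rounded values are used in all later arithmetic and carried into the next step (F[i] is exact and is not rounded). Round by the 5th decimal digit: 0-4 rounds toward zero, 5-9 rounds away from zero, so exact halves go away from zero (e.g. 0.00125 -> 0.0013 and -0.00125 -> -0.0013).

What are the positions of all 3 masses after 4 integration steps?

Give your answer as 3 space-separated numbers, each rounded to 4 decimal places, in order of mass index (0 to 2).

Step 0: x=[5.0000 7.0000 8.0000] v=[0.0000 -1.0000 0.0000]
Step 1: x=[4.5200 6.6400 8.3200] v=[-2.4000 -1.8000 1.6000]
Step 2: x=[3.6560 6.2096 8.8512] v=[-4.3200 -2.1520 2.6560]
Step 3: x=[2.6156 5.7933 9.4397] v=[-5.2019 -2.0816 2.9427]
Step 4: x=[1.6652 5.4520 9.9248] v=[-4.7522 -1.7066 2.4256]

Answer: 1.6652 5.4520 9.9248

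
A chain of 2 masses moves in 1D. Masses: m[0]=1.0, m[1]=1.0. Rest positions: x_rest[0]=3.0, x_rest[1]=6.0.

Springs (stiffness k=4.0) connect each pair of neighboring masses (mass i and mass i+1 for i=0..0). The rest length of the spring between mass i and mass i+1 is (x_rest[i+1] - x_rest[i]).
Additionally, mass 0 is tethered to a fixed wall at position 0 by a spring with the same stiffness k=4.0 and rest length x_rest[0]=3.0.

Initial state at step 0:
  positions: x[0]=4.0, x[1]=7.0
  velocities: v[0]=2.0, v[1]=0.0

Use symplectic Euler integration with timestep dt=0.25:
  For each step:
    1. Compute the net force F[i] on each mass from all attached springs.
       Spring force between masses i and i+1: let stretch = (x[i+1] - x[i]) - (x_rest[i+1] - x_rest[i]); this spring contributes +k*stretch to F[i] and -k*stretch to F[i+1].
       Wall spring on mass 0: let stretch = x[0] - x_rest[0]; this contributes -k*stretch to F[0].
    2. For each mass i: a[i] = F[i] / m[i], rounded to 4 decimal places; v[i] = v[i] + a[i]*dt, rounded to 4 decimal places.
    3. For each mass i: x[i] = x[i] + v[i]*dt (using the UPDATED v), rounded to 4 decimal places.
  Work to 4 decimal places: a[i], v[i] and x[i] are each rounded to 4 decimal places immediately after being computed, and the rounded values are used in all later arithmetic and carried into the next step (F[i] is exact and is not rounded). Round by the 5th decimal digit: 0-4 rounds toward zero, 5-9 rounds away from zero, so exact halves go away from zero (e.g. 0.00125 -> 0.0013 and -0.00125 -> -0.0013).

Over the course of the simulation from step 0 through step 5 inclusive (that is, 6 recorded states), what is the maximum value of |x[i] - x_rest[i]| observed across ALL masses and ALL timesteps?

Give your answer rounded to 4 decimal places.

Step 0: x=[4.0000 7.0000] v=[2.0000 0.0000]
Step 1: x=[4.2500 7.0000] v=[1.0000 0.0000]
Step 2: x=[4.1250 7.0625] v=[-0.5000 0.2500]
Step 3: x=[3.7031 7.1406] v=[-1.6875 0.3125]
Step 4: x=[3.2148 7.1094] v=[-1.9531 -0.1250]
Step 5: x=[2.8965 6.8545] v=[-1.2733 -1.0196]
Max displacement = 1.2500

Answer: 1.2500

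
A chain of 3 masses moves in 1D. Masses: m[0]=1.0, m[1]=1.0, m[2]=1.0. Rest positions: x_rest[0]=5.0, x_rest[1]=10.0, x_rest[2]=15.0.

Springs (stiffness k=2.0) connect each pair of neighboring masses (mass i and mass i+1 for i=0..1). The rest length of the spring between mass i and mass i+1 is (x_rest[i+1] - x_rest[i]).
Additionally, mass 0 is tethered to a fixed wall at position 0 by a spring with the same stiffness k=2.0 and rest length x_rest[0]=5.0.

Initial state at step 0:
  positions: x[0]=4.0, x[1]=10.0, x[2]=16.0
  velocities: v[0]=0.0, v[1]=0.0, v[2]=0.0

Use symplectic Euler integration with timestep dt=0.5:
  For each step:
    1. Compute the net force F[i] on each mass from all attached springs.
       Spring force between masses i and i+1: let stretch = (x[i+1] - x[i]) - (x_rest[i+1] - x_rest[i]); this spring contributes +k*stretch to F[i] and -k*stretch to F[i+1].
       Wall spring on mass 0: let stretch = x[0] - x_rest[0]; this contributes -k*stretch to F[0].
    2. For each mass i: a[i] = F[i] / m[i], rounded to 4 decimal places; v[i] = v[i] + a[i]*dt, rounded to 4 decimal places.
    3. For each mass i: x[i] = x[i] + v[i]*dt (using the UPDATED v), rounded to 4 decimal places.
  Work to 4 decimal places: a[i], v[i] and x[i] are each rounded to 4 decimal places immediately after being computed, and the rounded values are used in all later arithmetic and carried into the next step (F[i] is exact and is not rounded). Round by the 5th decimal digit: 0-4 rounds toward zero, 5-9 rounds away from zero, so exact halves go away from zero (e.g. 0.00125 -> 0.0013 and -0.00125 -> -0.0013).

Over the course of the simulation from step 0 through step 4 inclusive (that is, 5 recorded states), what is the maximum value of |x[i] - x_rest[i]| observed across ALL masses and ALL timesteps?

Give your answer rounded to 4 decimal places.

Step 0: x=[4.0000 10.0000 16.0000] v=[0.0000 0.0000 0.0000]
Step 1: x=[5.0000 10.0000 15.5000] v=[2.0000 0.0000 -1.0000]
Step 2: x=[6.0000 10.2500 14.7500] v=[2.0000 0.5000 -1.5000]
Step 3: x=[6.1250 10.6250 14.2500] v=[0.2500 0.7500 -1.0000]
Step 4: x=[5.4375 10.5625 14.4375] v=[-1.3750 -0.1250 0.3750]
Max displacement = 1.1250

Answer: 1.1250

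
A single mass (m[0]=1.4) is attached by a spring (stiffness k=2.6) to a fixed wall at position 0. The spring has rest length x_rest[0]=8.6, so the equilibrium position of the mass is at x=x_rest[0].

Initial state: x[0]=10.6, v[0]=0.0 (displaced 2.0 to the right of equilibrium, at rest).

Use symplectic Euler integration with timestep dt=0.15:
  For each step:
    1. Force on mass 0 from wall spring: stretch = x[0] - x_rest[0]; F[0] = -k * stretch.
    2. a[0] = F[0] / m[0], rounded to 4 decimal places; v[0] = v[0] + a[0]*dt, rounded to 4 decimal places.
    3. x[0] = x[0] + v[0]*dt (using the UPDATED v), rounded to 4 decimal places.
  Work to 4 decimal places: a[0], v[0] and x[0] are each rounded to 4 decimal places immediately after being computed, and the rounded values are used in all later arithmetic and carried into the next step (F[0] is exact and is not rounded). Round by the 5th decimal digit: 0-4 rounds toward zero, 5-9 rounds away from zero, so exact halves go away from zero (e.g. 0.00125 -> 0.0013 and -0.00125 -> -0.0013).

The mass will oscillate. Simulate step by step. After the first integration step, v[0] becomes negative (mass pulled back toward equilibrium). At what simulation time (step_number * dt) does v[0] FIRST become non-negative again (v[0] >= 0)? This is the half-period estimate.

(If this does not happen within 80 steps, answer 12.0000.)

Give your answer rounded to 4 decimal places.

Step 0: x=[10.6000] v=[0.0000]
Step 1: x=[10.5164] v=[-0.5571]
Step 2: x=[10.3528] v=[-1.0910]
Step 3: x=[10.1159] v=[-1.5793]
Step 4: x=[9.8157] v=[-2.0016]
Step 5: x=[9.4647] v=[-2.3403]
Step 6: x=[9.0775] v=[-2.5812]
Step 7: x=[8.6704] v=[-2.7142]
Step 8: x=[8.2603] v=[-2.7338]
Step 9: x=[7.8644] v=[-2.6392]
Step 10: x=[7.4993] v=[-2.4343]
Step 11: x=[7.1801] v=[-2.1277]
Step 12: x=[6.9203] v=[-1.7322]
Step 13: x=[6.7307] v=[-1.2643]
Step 14: x=[6.6192] v=[-0.7436]
Step 15: x=[6.5904] v=[-0.1918]
Step 16: x=[6.6456] v=[0.3680]
First v>=0 after going negative at step 16, time=2.4000

Answer: 2.4000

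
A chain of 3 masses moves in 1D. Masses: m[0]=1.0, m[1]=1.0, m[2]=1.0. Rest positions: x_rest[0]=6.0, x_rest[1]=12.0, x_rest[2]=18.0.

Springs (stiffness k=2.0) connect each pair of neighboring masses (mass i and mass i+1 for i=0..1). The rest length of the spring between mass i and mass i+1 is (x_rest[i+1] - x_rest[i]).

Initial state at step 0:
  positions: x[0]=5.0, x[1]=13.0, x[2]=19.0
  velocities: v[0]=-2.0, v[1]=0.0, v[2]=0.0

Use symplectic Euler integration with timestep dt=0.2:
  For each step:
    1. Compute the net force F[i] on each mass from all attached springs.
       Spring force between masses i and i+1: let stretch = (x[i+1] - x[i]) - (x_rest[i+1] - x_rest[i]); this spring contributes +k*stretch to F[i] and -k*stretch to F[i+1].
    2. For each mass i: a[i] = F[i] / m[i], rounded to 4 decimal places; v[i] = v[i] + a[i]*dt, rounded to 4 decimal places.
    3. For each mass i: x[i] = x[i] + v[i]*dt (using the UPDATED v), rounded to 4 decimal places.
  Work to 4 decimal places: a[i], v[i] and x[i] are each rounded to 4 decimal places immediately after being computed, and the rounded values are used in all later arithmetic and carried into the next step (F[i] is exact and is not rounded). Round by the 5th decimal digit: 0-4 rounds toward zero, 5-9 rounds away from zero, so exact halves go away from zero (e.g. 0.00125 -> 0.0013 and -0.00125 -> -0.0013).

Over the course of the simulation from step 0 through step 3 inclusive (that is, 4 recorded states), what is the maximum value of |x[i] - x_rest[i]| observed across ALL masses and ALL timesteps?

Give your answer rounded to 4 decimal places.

Answer: 1.3136

Derivation:
Step 0: x=[5.0000 13.0000 19.0000] v=[-2.0000 0.0000 0.0000]
Step 1: x=[4.7600 12.8400 19.0000] v=[-1.2000 -0.8000 0.0000]
Step 2: x=[4.6864 12.5264 18.9872] v=[-0.3680 -1.5680 -0.0640]
Step 3: x=[4.7600 12.1025 18.9375] v=[0.3680 -2.1197 -0.2483]
Max displacement = 1.3136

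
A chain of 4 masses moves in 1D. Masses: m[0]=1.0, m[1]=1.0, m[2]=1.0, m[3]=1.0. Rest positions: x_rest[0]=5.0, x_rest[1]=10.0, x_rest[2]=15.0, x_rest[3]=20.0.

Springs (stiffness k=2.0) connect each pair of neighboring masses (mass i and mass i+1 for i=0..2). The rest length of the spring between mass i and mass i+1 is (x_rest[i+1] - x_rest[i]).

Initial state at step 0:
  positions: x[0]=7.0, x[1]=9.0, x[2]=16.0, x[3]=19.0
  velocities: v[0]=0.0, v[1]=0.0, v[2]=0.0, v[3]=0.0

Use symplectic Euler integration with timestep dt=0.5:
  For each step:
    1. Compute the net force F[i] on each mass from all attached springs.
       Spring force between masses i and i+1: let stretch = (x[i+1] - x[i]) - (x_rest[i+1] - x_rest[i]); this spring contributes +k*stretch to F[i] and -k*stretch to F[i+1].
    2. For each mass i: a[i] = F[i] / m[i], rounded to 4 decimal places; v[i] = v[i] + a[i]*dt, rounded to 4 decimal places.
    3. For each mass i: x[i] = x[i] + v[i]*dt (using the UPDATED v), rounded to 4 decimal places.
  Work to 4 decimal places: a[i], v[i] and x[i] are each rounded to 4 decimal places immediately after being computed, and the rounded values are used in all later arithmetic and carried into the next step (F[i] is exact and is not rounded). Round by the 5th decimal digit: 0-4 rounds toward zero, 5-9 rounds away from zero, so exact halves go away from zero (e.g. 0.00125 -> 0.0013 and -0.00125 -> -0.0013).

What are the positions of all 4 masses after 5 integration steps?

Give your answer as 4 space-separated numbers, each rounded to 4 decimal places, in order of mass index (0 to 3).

Step 0: x=[7.0000 9.0000 16.0000 19.0000] v=[0.0000 0.0000 0.0000 0.0000]
Step 1: x=[5.5000 11.5000 14.0000 20.0000] v=[-3.0000 5.0000 -4.0000 2.0000]
Step 2: x=[4.5000 12.2500 13.7500 20.5000] v=[-2.0000 1.5000 -0.5000 1.0000]
Step 3: x=[4.8750 9.8750 16.1250 20.1250] v=[0.7500 -4.7500 4.7500 -0.7500]
Step 4: x=[5.2500 8.1250 17.3750 20.2500] v=[0.7500 -3.5000 2.5000 0.2500]
Step 5: x=[4.5625 9.5625 15.4375 21.4375] v=[-1.3750 2.8750 -3.8750 2.3750]

Answer: 4.5625 9.5625 15.4375 21.4375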